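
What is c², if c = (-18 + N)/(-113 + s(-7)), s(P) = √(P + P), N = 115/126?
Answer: 4635409/(15876*(113 - I*√14)²) ≈ 0.022791 + 0.001511*I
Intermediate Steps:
N = 115/126 (N = 115*(1/126) = 115/126 ≈ 0.91270)
s(P) = √2*√P (s(P) = √(2*P) = √2*√P)
c = -2153/(126*(-113 + I*√14)) (c = (-18 + 115/126)/(-113 + √2*√(-7)) = -2153/(126*(-113 + √2*(I*√7))) = -2153/(126*(-113 + I*√14)) ≈ 0.15105 + 0.0050016*I)
c² = (243289/1610658 + 2153*I*√14/1610658)²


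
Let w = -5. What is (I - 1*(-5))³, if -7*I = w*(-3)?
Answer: 8000/343 ≈ 23.324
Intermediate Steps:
I = -15/7 (I = -(-5)*(-3)/7 = -⅐*15 = -15/7 ≈ -2.1429)
(I - 1*(-5))³ = (-15/7 - 1*(-5))³ = (-15/7 + 5)³ = (20/7)³ = 8000/343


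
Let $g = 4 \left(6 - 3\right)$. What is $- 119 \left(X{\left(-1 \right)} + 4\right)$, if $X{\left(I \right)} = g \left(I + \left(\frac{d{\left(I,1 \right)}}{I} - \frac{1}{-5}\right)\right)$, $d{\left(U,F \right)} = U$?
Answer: $- \frac{3808}{5} \approx -761.6$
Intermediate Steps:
$g = 12$ ($g = 4 \cdot 3 = 12$)
$X{\left(I \right)} = \frac{72}{5} + 12 I$ ($X{\left(I \right)} = 12 \left(I + \left(\frac{I}{I} - \frac{1}{-5}\right)\right) = 12 \left(I + \left(1 - - \frac{1}{5}\right)\right) = 12 \left(I + \left(1 + \frac{1}{5}\right)\right) = 12 \left(I + \frac{6}{5}\right) = 12 \left(\frac{6}{5} + I\right) = \frac{72}{5} + 12 I$)
$- 119 \left(X{\left(-1 \right)} + 4\right) = - 119 \left(\left(\frac{72}{5} + 12 \left(-1\right)\right) + 4\right) = - 119 \left(\left(\frac{72}{5} - 12\right) + 4\right) = - 119 \left(\frac{12}{5} + 4\right) = \left(-119\right) \frac{32}{5} = - \frac{3808}{5}$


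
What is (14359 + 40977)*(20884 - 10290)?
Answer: 586229584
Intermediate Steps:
(14359 + 40977)*(20884 - 10290) = 55336*10594 = 586229584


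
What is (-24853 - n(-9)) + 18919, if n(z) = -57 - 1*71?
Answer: -5806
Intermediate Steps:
n(z) = -128 (n(z) = -57 - 71 = -128)
(-24853 - n(-9)) + 18919 = (-24853 - 1*(-128)) + 18919 = (-24853 + 128) + 18919 = -24725 + 18919 = -5806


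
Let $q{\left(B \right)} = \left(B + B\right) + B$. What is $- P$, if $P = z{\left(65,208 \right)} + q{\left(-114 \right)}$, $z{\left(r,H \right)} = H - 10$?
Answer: $144$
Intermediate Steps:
$z{\left(r,H \right)} = -10 + H$
$q{\left(B \right)} = 3 B$ ($q{\left(B \right)} = 2 B + B = 3 B$)
$P = -144$ ($P = \left(-10 + 208\right) + 3 \left(-114\right) = 198 - 342 = -144$)
$- P = \left(-1\right) \left(-144\right) = 144$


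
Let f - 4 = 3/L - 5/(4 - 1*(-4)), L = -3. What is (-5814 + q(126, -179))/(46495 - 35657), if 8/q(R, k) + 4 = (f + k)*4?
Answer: -4130855/7700399 ≈ -0.53645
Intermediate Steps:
f = 19/8 (f = 4 + (3/(-3) - 5/(4 - 1*(-4))) = 4 + (3*(-⅓) - 5/(4 + 4)) = 4 + (-1 - 5/8) = 4 - 13/8 = 19/8 ≈ 2.3750)
q(R, k) = 8/(11/2 + 4*k) (q(R, k) = 8/(-4 + (19/8 + k)*4) = 8/(-4 + (19/2 + 4*k)) = 8/(11/2 + 4*k))
(-5814 + q(126, -179))/(46495 - 35657) = (-5814 + 16/(11 + 8*(-179)))/(46495 - 35657) = (-5814 + 16/(11 - 1432))/10838 = (-5814 + 16/(-1421))*(1/10838) = (-5814 + 16*(-1/1421))*(1/10838) = (-5814 - 16/1421)*(1/10838) = -8261710/1421*1/10838 = -4130855/7700399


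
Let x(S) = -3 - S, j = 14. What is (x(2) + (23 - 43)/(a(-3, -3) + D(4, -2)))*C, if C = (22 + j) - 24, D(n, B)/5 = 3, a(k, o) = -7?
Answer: -90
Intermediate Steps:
D(n, B) = 15 (D(n, B) = 5*3 = 15)
C = 12 (C = (22 + 14) - 24 = 36 - 24 = 12)
(x(2) + (23 - 43)/(a(-3, -3) + D(4, -2)))*C = ((-3 - 1*2) + (23 - 43)/(-7 + 15))*12 = ((-3 - 2) - 20/8)*12 = (-5 - 20*⅛)*12 = (-5 - 5/2)*12 = -15/2*12 = -90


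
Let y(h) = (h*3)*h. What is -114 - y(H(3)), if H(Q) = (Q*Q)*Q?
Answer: -2301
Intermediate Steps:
H(Q) = Q**3 (H(Q) = Q**2*Q = Q**3)
y(h) = 3*h**2 (y(h) = (3*h)*h = 3*h**2)
-114 - y(H(3)) = -114 - 3*(3**3)**2 = -114 - 3*27**2 = -114 - 3*729 = -114 - 1*2187 = -114 - 2187 = -2301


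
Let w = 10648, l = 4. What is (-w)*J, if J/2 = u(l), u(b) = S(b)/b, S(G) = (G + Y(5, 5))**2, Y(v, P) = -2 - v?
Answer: -47916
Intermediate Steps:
S(G) = (-7 + G)**2 (S(G) = (G + (-2 - 1*5))**2 = (G + (-2 - 5))**2 = (G - 7)**2 = (-7 + G)**2)
u(b) = (-7 + b)**2/b
J = 9/2 (J = 2*((-7 + 4)**2/4) = 2*((1/4)*(-3)**2) = 2*((1/4)*9) = 2*(9/4) = 9/2 ≈ 4.5000)
(-w)*J = -1*10648*(9/2) = -10648*9/2 = -47916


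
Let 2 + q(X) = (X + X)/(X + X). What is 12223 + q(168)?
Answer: 12222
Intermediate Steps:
q(X) = -1 (q(X) = -2 + (X + X)/(X + X) = -2 + (2*X)/((2*X)) = -2 + (2*X)*(1/(2*X)) = -2 + 1 = -1)
12223 + q(168) = 12223 - 1 = 12222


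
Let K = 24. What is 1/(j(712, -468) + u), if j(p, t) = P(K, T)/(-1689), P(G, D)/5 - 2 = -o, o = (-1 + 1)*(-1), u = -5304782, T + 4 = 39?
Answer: -1689/8959776808 ≈ -1.8851e-7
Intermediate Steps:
T = 35 (T = -4 + 39 = 35)
o = 0 (o = 0*(-1) = 0)
P(G, D) = 10 (P(G, D) = 10 + 5*(-1*0) = 10 + 5*0 = 10 + 0 = 10)
j(p, t) = -10/1689 (j(p, t) = 10/(-1689) = 10*(-1/1689) = -10/1689)
1/(j(712, -468) + u) = 1/(-10/1689 - 5304782) = 1/(-8959776808/1689) = -1689/8959776808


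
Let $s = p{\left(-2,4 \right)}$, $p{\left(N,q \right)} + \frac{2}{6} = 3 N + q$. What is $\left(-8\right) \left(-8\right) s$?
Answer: $- \frac{448}{3} \approx -149.33$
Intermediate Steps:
$p{\left(N,q \right)} = - \frac{1}{3} + q + 3 N$ ($p{\left(N,q \right)} = - \frac{1}{3} + \left(3 N + q\right) = - \frac{1}{3} + \left(q + 3 N\right) = - \frac{1}{3} + q + 3 N$)
$s = - \frac{7}{3}$ ($s = - \frac{1}{3} + 4 + 3 \left(-2\right) = - \frac{1}{3} + 4 - 6 = - \frac{7}{3} \approx -2.3333$)
$\left(-8\right) \left(-8\right) s = \left(-8\right) \left(-8\right) \left(- \frac{7}{3}\right) = 64 \left(- \frac{7}{3}\right) = - \frac{448}{3}$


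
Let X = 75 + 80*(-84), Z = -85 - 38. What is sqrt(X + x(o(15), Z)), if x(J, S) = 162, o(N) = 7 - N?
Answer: I*sqrt(6483) ≈ 80.517*I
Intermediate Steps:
Z = -123
X = -6645 (X = 75 - 6720 = -6645)
sqrt(X + x(o(15), Z)) = sqrt(-6645 + 162) = sqrt(-6483) = I*sqrt(6483)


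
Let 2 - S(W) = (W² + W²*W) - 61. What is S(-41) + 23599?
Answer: 90902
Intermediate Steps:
S(W) = 63 - W² - W³ (S(W) = 2 - ((W² + W²*W) - 61) = 2 - ((W² + W³) - 61) = 2 - (-61 + W² + W³) = 2 + (61 - W² - W³) = 63 - W² - W³)
S(-41) + 23599 = (63 - 1*(-41)² - 1*(-41)³) + 23599 = (63 - 1*1681 - 1*(-68921)) + 23599 = (63 - 1681 + 68921) + 23599 = 67303 + 23599 = 90902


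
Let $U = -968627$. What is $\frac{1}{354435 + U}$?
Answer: $- \frac{1}{614192} \approx -1.6282 \cdot 10^{-6}$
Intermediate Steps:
$\frac{1}{354435 + U} = \frac{1}{354435 - 968627} = \frac{1}{-614192} = - \frac{1}{614192}$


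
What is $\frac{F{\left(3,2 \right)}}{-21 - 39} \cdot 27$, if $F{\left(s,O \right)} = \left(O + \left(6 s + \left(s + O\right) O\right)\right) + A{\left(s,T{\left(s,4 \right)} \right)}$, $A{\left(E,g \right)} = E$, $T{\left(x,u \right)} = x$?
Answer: $- \frac{297}{20} \approx -14.85$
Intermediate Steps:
$F{\left(s,O \right)} = O + 7 s + O \left(O + s\right)$ ($F{\left(s,O \right)} = \left(O + \left(6 s + \left(s + O\right) O\right)\right) + s = \left(O + \left(6 s + \left(O + s\right) O\right)\right) + s = \left(O + \left(6 s + O \left(O + s\right)\right)\right) + s = \left(O + 6 s + O \left(O + s\right)\right) + s = O + 7 s + O \left(O + s\right)$)
$\frac{F{\left(3,2 \right)}}{-21 - 39} \cdot 27 = \frac{2 + 2^{2} + 7 \cdot 3 + 2 \cdot 3}{-21 - 39} \cdot 27 = \frac{2 + 4 + 21 + 6}{-60} \cdot 27 = \left(- \frac{1}{60}\right) 33 \cdot 27 = \left(- \frac{11}{20}\right) 27 = - \frac{297}{20}$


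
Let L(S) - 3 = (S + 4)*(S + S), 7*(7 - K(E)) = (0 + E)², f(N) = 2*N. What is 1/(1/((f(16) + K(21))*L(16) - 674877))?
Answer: -690309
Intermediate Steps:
K(E) = 7 - E²/7 (K(E) = 7 - (0 + E)²/7 = 7 - E²/7)
L(S) = 3 + 2*S*(4 + S) (L(S) = 3 + (S + 4)*(S + S) = 3 + (4 + S)*(2*S) = 3 + 2*S*(4 + S))
1/(1/((f(16) + K(21))*L(16) - 674877)) = 1/(1/((2*16 + (7 - ⅐*21²))*(3 + 2*16² + 8*16) - 674877)) = 1/(1/((32 + (7 - ⅐*441))*(3 + 2*256 + 128) - 674877)) = 1/(1/((32 + (7 - 63))*(3 + 512 + 128) - 674877)) = 1/(1/((32 - 56)*643 - 674877)) = 1/(1/(-24*643 - 674877)) = 1/(1/(-15432 - 674877)) = 1/(1/(-690309)) = 1/(-1/690309) = -690309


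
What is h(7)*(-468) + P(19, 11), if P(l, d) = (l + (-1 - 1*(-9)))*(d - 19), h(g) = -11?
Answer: 4932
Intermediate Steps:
P(l, d) = (-19 + d)*(8 + l) (P(l, d) = (l + (-1 + 9))*(-19 + d) = (l + 8)*(-19 + d) = (8 + l)*(-19 + d) = (-19 + d)*(8 + l))
h(7)*(-468) + P(19, 11) = -11*(-468) + (-152 - 19*19 + 8*11 + 11*19) = 5148 + (-152 - 361 + 88 + 209) = 5148 - 216 = 4932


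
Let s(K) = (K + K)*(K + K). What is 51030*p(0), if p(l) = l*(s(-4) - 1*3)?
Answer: 0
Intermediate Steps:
s(K) = 4*K² (s(K) = (2*K)*(2*K) = 4*K²)
p(l) = 61*l (p(l) = l*(4*(-4)² - 1*3) = l*(4*16 - 3) = l*(64 - 3) = l*61 = 61*l)
51030*p(0) = 51030*(61*0) = 51030*0 = 0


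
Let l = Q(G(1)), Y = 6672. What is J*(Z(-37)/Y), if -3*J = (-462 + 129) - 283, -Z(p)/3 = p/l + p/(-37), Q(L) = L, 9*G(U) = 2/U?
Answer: 25487/1668 ≈ 15.280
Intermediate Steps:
G(U) = 2/(9*U) (G(U) = (2/U)/9 = 2/(9*U))
l = 2/9 (l = (2/9)/1 = (2/9)*1 = 2/9 ≈ 0.22222)
Z(p) = -993*p/74 (Z(p) = -3*(p/(2/9) + p/(-37)) = -3*(p*(9/2) + p*(-1/37)) = -3*(9*p/2 - p/37) = -993*p/74)
J = 616/3 (J = -((-462 + 129) - 283)/3 = -(-333 - 283)/3 = -1/3*(-616) = 616/3 ≈ 205.33)
J*(Z(-37)/Y) = 616*(-993/74*(-37)/6672)/3 = 616*((993/2)*(1/6672))/3 = (616/3)*(331/4448) = 25487/1668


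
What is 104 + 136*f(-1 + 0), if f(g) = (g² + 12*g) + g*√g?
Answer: -1392 - 136*I ≈ -1392.0 - 136.0*I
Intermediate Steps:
f(g) = g² + g^(3/2) + 12*g (f(g) = (g² + 12*g) + g^(3/2) = g² + g^(3/2) + 12*g)
104 + 136*f(-1 + 0) = 104 + 136*((-1 + 0)² + (-1 + 0)^(3/2) + 12*(-1 + 0)) = 104 + 136*((-1)² + (-1)^(3/2) + 12*(-1)) = 104 + 136*(1 - I - 12) = 104 + 136*(-11 - I) = 104 + (-1496 - 136*I) = -1392 - 136*I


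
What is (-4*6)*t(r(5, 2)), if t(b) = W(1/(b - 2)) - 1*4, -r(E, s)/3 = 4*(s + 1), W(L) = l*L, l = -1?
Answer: 1812/19 ≈ 95.368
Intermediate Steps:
W(L) = -L
r(E, s) = -12 - 12*s (r(E, s) = -12*(s + 1) = -12*(1 + s) = -3*(4 + 4*s) = -12 - 12*s)
t(b) = -4 - 1/(-2 + b) (t(b) = -1/(b - 2) - 1*4 = -1/(-2 + b) - 4 = -4 - 1/(-2 + b))
(-4*6)*t(r(5, 2)) = (-4*6)*((7 - 4*(-12 - 12*2))/(-2 + (-12 - 12*2))) = -24*(7 - 4*(-12 - 24))/(-2 + (-12 - 24)) = -24*(7 - 4*(-36))/(-2 - 36) = -24*(7 + 144)/(-38) = -(-12)*151/19 = -24*(-151/38) = 1812/19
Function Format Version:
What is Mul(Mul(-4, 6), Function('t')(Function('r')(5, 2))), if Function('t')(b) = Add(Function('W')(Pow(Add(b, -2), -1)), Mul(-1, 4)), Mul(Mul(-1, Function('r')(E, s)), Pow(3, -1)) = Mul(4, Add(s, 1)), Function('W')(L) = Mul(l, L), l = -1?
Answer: Rational(1812, 19) ≈ 95.368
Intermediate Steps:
Function('W')(L) = Mul(-1, L)
Function('r')(E, s) = Add(-12, Mul(-12, s)) (Function('r')(E, s) = Mul(-3, Mul(4, Add(s, 1))) = Mul(-3, Mul(4, Add(1, s))) = Mul(-3, Add(4, Mul(4, s))) = Add(-12, Mul(-12, s)))
Function('t')(b) = Add(-4, Mul(-1, Pow(Add(-2, b), -1))) (Function('t')(b) = Add(Mul(-1, Pow(Add(b, -2), -1)), Mul(-1, 4)) = Add(Mul(-1, Pow(Add(-2, b), -1)), -4) = Add(-4, Mul(-1, Pow(Add(-2, b), -1))))
Mul(Mul(-4, 6), Function('t')(Function('r')(5, 2))) = Mul(Mul(-4, 6), Mul(Pow(Add(-2, Add(-12, Mul(-12, 2))), -1), Add(7, Mul(-4, Add(-12, Mul(-12, 2)))))) = Mul(-24, Mul(Pow(Add(-2, Add(-12, -24)), -1), Add(7, Mul(-4, Add(-12, -24))))) = Mul(-24, Mul(Pow(Add(-2, -36), -1), Add(7, Mul(-4, -36)))) = Mul(-24, Mul(Pow(-38, -1), Add(7, 144))) = Mul(-24, Mul(Rational(-1, 38), 151)) = Mul(-24, Rational(-151, 38)) = Rational(1812, 19)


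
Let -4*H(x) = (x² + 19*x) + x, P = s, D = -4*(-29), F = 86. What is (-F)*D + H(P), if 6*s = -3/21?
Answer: -70389817/7056 ≈ -9975.9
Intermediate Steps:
D = 116
s = -1/42 (s = (-3/21)/6 = (-3*1/21)/6 = (⅙)*(-⅐) = -1/42 ≈ -0.023810)
P = -1/42 ≈ -0.023810
H(x) = -5*x - x²/4 (H(x) = -((x² + 19*x) + x)/4 = -(x² + 20*x)/4 = -5*x - x²/4)
(-F)*D + H(P) = -1*86*116 - ¼*(-1/42)*(20 - 1/42) = -86*116 - ¼*(-1/42)*839/42 = -9976 + 839/7056 = -70389817/7056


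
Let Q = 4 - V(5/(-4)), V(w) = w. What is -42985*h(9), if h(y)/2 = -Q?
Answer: 902685/2 ≈ 4.5134e+5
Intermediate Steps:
Q = 21/4 (Q = 4 - 5/(-4) = 4 - 5*(-1)/4 = 4 - 1*(-5/4) = 4 + 5/4 = 21/4 ≈ 5.2500)
h(y) = -21/2 (h(y) = 2*(-1*21/4) = 2*(-21/4) = -21/2)
-42985*h(9) = -42985*(-21/2) = 902685/2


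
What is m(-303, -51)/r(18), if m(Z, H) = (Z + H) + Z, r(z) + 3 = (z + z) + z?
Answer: -219/17 ≈ -12.882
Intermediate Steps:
r(z) = -3 + 3*z (r(z) = -3 + ((z + z) + z) = -3 + (2*z + z) = -3 + 3*z)
m(Z, H) = H + 2*Z (m(Z, H) = (H + Z) + Z = H + 2*Z)
m(-303, -51)/r(18) = (-51 + 2*(-303))/(-3 + 3*18) = (-51 - 606)/(-3 + 54) = -657/51 = -657*1/51 = -219/17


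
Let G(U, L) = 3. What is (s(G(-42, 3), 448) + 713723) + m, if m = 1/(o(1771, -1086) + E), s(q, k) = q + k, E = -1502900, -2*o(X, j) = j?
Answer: 1072944308117/1502357 ≈ 7.1417e+5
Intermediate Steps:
o(X, j) = -j/2
s(q, k) = k + q
m = -1/1502357 (m = 1/(-½*(-1086) - 1502900) = 1/(543 - 1502900) = 1/(-1502357) = -1/1502357 ≈ -6.6562e-7)
(s(G(-42, 3), 448) + 713723) + m = ((448 + 3) + 713723) - 1/1502357 = (451 + 713723) - 1/1502357 = 714174 - 1/1502357 = 1072944308117/1502357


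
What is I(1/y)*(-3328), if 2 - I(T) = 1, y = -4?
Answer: -3328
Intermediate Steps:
I(T) = 1 (I(T) = 2 - 1*1 = 2 - 1 = 1)
I(1/y)*(-3328) = 1*(-3328) = -3328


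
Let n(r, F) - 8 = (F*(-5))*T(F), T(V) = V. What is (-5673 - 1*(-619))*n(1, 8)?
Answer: 1576848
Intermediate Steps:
n(r, F) = 8 - 5*F² (n(r, F) = 8 + (F*(-5))*F = 8 + (-5*F)*F = 8 - 5*F²)
(-5673 - 1*(-619))*n(1, 8) = (-5673 - 1*(-619))*(8 - 5*8²) = (-5673 + 619)*(8 - 5*64) = -5054*(8 - 320) = -5054*(-312) = 1576848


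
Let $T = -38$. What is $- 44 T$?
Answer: $1672$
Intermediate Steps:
$- 44 T = \left(-44\right) \left(-38\right) = 1672$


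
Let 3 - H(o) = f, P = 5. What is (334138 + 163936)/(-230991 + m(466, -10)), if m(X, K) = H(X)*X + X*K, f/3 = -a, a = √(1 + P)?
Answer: -116675328722/54862741585 - 696307452*√6/54862741585 ≈ -2.1578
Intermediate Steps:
a = √6 (a = √(1 + 5) = √6 ≈ 2.4495)
f = -3*√6 (f = 3*(-√6) = -3*√6 ≈ -7.3485)
H(o) = 3 + 3*√6 (H(o) = 3 - (-3)*√6 = 3 + 3*√6)
m(X, K) = K*X + X*(3 + 3*√6) (m(X, K) = (3 + 3*√6)*X + X*K = X*(3 + 3*√6) + K*X = K*X + X*(3 + 3*√6))
(334138 + 163936)/(-230991 + m(466, -10)) = (334138 + 163936)/(-230991 + 466*(3 - 10 + 3*√6)) = 498074/(-230991 + 466*(-7 + 3*√6)) = 498074/(-230991 + (-3262 + 1398*√6)) = 498074/(-234253 + 1398*√6)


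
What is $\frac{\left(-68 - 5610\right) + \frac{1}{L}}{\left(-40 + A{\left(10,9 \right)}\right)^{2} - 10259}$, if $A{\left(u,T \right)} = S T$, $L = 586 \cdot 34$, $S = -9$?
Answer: $- \frac{113128471}{87306968} \approx -1.2958$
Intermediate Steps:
$L = 19924$
$A{\left(u,T \right)} = - 9 T$
$\frac{\left(-68 - 5610\right) + \frac{1}{L}}{\left(-40 + A{\left(10,9 \right)}\right)^{2} - 10259} = \frac{\left(-68 - 5610\right) + \frac{1}{19924}}{\left(-40 - 81\right)^{2} - 10259} = \frac{-5678 + \frac{1}{19924}}{\left(-121\right)^{2} - 10259} = - \frac{113128471}{19924 \left(14641 - 10259\right)} = - \frac{113128471}{19924 \cdot 4382} = \left(- \frac{113128471}{19924}\right) \frac{1}{4382} = - \frac{113128471}{87306968}$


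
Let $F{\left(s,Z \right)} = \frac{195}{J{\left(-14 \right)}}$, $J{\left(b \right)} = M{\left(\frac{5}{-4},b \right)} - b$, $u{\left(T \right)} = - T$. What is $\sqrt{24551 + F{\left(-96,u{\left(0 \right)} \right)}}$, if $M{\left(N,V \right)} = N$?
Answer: $\frac{21 \sqrt{16099}}{17} \approx 156.74$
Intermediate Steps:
$J{\left(b \right)} = - \frac{5}{4} - b$ ($J{\left(b \right)} = \frac{5}{-4} - b = 5 \left(- \frac{1}{4}\right) - b = - \frac{5}{4} - b$)
$F{\left(s,Z \right)} = \frac{260}{17}$ ($F{\left(s,Z \right)} = \frac{195}{- \frac{5}{4} - -14} = \frac{195}{- \frac{5}{4} + 14} = \frac{195}{\frac{51}{4}} = 195 \cdot \frac{4}{51} = \frac{260}{17}$)
$\sqrt{24551 + F{\left(-96,u{\left(0 \right)} \right)}} = \sqrt{24551 + \frac{260}{17}} = \sqrt{\frac{417627}{17}} = \frac{21 \sqrt{16099}}{17}$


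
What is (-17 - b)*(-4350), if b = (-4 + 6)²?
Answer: 91350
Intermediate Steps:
b = 4 (b = 2² = 4)
(-17 - b)*(-4350) = (-17 - 1*4)*(-4350) = (-17 - 4)*(-4350) = -21*(-4350) = 91350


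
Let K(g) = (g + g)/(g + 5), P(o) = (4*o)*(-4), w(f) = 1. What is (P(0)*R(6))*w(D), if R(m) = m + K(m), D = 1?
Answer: 0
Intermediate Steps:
P(o) = -16*o
K(g) = 2*g/(5 + g) (K(g) = (2*g)/(5 + g) = 2*g/(5 + g))
R(m) = m + 2*m/(5 + m)
(P(0)*R(6))*w(D) = ((-16*0)*(6*(7 + 6)/(5 + 6)))*1 = (0*(6*13/11))*1 = (0*(6*(1/11)*13))*1 = (0*(78/11))*1 = 0*1 = 0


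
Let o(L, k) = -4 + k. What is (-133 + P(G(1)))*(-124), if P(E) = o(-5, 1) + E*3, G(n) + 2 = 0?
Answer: 17608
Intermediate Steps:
G(n) = -2 (G(n) = -2 + 0 = -2)
P(E) = -3 + 3*E (P(E) = (-4 + 1) + E*3 = -3 + 3*E)
(-133 + P(G(1)))*(-124) = (-133 + (-3 + 3*(-2)))*(-124) = (-133 + (-3 - 6))*(-124) = (-133 - 9)*(-124) = -142*(-124) = 17608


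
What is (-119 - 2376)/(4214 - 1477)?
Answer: -2495/2737 ≈ -0.91158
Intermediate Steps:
(-119 - 2376)/(4214 - 1477) = -2495/2737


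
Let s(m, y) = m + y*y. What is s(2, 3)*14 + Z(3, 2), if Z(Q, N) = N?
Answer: 156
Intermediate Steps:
s(m, y) = m + y²
s(2, 3)*14 + Z(3, 2) = (2 + 3²)*14 + 2 = (2 + 9)*14 + 2 = 11*14 + 2 = 154 + 2 = 156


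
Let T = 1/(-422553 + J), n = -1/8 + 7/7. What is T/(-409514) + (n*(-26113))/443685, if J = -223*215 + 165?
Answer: -17603499724465331/341829029921027880 ≈ -0.051498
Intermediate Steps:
n = 7/8 (n = -1*⅛ + 7*(⅐) = -⅛ + 1 = 7/8 ≈ 0.87500)
J = -47780 (J = -47945 + 165 = -47780)
T = -1/470333 (T = 1/(-422553 - 47780) = 1/(-470333) = -1/470333 ≈ -2.1262e-6)
T/(-409514) + (n*(-26113))/443685 = -1/470333/(-409514) + ((7/8)*(-26113))/443685 = -1/470333*(-1/409514) - 182791/8*1/443685 = 1/192607948162 - 182791/3549480 = -17603499724465331/341829029921027880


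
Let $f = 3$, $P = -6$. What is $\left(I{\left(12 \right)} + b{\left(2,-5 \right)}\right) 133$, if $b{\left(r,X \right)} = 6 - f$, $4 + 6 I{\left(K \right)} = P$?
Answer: $\frac{532}{3} \approx 177.33$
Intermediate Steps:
$I{\left(K \right)} = - \frac{5}{3}$ ($I{\left(K \right)} = - \frac{2}{3} + \frac{1}{6} \left(-6\right) = - \frac{2}{3} - 1 = - \frac{5}{3}$)
$b{\left(r,X \right)} = 3$ ($b{\left(r,X \right)} = 6 - 3 = 3$)
$\left(I{\left(12 \right)} + b{\left(2,-5 \right)}\right) 133 = \left(- \frac{5}{3} + 3\right) 133 = \frac{4}{3} \cdot 133 = \frac{532}{3}$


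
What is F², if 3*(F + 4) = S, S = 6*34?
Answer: 4096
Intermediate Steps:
S = 204
F = 64 (F = -4 + (⅓)*204 = -4 + 68 = 64)
F² = 64² = 4096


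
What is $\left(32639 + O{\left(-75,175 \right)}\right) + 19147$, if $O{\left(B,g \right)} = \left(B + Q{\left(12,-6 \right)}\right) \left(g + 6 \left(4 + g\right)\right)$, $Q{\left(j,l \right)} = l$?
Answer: $-49383$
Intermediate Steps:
$O{\left(B,g \right)} = \left(-6 + B\right) \left(24 + 7 g\right)$ ($O{\left(B,g \right)} = \left(B - 6\right) \left(g + 6 \left(4 + g\right)\right) = \left(-6 + B\right) \left(g + \left(24 + 6 g\right)\right) = \left(-6 + B\right) \left(24 + 7 g\right)$)
$\left(32639 + O{\left(-75,175 \right)}\right) + 19147 = \left(32639 + \left(-144 - 7350 + 24 \left(-75\right) + 7 \left(-75\right) 175\right)\right) + 19147 = \left(32639 - 101169\right) + 19147 = -68530 + 19147 = -49383$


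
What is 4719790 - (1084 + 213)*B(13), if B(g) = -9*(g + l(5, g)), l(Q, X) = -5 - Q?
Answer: 4754809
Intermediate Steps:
B(g) = 90 - 9*g (B(g) = -9*(g + (-5 - 1*5)) = -9*(g + (-5 - 5)) = -9*(g - 10) = -9*(-10 + g) = 90 - 9*g)
4719790 - (1084 + 213)*B(13) = 4719790 - (1084 + 213)*(90 - 9*13) = 4719790 - 1297*(90 - 117) = 4719790 - 1297*(-27) = 4719790 - 1*(-35019) = 4719790 + 35019 = 4754809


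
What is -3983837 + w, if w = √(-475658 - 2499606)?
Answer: -3983837 + 4*I*√185954 ≈ -3.9838e+6 + 1724.9*I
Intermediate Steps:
w = 4*I*√185954 (w = √(-2975264) = 4*I*√185954 ≈ 1724.9*I)
-3983837 + w = -3983837 + 4*I*√185954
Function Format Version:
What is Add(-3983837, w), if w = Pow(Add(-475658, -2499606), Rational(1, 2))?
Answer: Add(-3983837, Mul(4, I, Pow(185954, Rational(1, 2)))) ≈ Add(-3.9838e+6, Mul(1724.9, I))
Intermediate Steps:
w = Mul(4, I, Pow(185954, Rational(1, 2))) (w = Pow(-2975264, Rational(1, 2)) = Mul(4, I, Pow(185954, Rational(1, 2))) ≈ Mul(1724.9, I))
Add(-3983837, w) = Add(-3983837, Mul(4, I, Pow(185954, Rational(1, 2))))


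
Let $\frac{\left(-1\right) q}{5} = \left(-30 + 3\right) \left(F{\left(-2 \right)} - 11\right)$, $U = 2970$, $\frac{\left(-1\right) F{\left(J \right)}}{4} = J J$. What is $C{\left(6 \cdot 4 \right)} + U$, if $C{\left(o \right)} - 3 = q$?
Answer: $-672$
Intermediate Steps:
$F{\left(J \right)} = - 4 J^{2}$ ($F{\left(J \right)} = - 4 J J = - 4 J^{2}$)
$q = -3645$ ($q = - 5 \left(-30 + 3\right) \left(- 4 \left(-2\right)^{2} - 11\right) = - 5 \left(- 27 \left(\left(-4\right) 4 - 11\right)\right) = - 5 \left(- 27 \left(-16 - 11\right)\right) = - 5 \left(\left(-27\right) \left(-27\right)\right) = \left(-5\right) 729 = -3645$)
$C{\left(o \right)} = -3642$ ($C{\left(o \right)} = 3 - 3645 = -3642$)
$C{\left(6 \cdot 4 \right)} + U = -3642 + 2970 = -672$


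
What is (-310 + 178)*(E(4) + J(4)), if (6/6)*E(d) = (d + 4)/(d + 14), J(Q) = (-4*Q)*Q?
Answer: 25168/3 ≈ 8389.3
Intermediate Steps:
J(Q) = -4*Q²
E(d) = (4 + d)/(14 + d) (E(d) = (d + 4)/(d + 14) = (4 + d)/(14 + d))
(-310 + 178)*(E(4) + J(4)) = (-310 + 178)*((4 + 4)/(14 + 4) - 4*4²) = -132*(8/18 - 4*16) = -132*((1/18)*8 - 64) = -132*(4/9 - 64) = -132*(-572/9) = 25168/3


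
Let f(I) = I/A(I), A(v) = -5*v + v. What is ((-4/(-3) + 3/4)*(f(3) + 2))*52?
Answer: 2275/12 ≈ 189.58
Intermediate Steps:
A(v) = -4*v
f(I) = -1/4 (f(I) = I/((-4*I)) = I*(-1/(4*I)) = -1/4)
((-4/(-3) + 3/4)*(f(3) + 2))*52 = ((-4/(-3) + 3/4)*(-1/4 + 2))*52 = ((-4*(-1/3) + 3*(1/4))*(7/4))*52 = ((4/3 + 3/4)*(7/4))*52 = ((25/12)*(7/4))*52 = (175/48)*52 = 2275/12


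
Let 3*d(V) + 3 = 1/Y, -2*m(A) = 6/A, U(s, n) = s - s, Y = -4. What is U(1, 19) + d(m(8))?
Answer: -13/12 ≈ -1.0833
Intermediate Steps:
U(s, n) = 0
m(A) = -3/A
d(V) = -13/12 (d(V) = -1 + (1/3)/(-4) = -1 + (1/3)*(-1/4) = -1 - 1/12 = -13/12)
U(1, 19) + d(m(8)) = 0 - 13/12 = -13/12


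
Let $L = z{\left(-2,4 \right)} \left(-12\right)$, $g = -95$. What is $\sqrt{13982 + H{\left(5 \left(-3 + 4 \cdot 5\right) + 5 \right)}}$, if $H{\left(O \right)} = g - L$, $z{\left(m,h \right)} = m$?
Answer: $\sqrt{13863} \approx 117.74$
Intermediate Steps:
$L = 24$ ($L = \left(-2\right) \left(-12\right) = 24$)
$H{\left(O \right)} = -119$ ($H{\left(O \right)} = -95 - 24 = -119$)
$\sqrt{13982 + H{\left(5 \left(-3 + 4 \cdot 5\right) + 5 \right)}} = \sqrt{13982 - 119} = \sqrt{13863}$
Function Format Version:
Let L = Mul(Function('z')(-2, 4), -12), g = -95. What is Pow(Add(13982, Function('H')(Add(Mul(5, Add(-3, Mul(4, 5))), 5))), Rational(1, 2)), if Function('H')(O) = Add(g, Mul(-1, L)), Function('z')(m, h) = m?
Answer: Pow(13863, Rational(1, 2)) ≈ 117.74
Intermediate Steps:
L = 24 (L = Mul(-2, -12) = 24)
Function('H')(O) = -119 (Function('H')(O) = Add(-95, Mul(-1, 24)) = Add(-95, -24) = -119)
Pow(Add(13982, Function('H')(Add(Mul(5, Add(-3, Mul(4, 5))), 5))), Rational(1, 2)) = Pow(Add(13982, -119), Rational(1, 2)) = Pow(13863, Rational(1, 2))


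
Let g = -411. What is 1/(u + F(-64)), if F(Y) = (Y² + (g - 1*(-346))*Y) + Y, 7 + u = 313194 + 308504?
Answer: 1/629883 ≈ 1.5876e-6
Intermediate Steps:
u = 621691 (u = -7 + (313194 + 308504) = -7 + 621698 = 621691)
F(Y) = Y² - 64*Y (F(Y) = (Y² + (-411 - 1*(-346))*Y) + Y = (Y² + (-411 + 346)*Y) + Y = (Y² - 65*Y) + Y = Y² - 64*Y)
1/(u + F(-64)) = 1/(621691 - 64*(-64 - 64)) = 1/(621691 - 64*(-128)) = 1/(621691 + 8192) = 1/629883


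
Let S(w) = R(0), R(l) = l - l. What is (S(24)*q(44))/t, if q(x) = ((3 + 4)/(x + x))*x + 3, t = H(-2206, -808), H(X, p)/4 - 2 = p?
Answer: 0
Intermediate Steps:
R(l) = 0
H(X, p) = 8 + 4*p
S(w) = 0
t = -3224 (t = 8 + 4*(-808) = 8 - 3232 = -3224)
q(x) = 13/2 (q(x) = (7/((2*x)))*x + 3 = (7*(1/(2*x)))*x + 3 = (7/(2*x))*x + 3 = 7/2 + 3 = 13/2)
(S(24)*q(44))/t = (0*(13/2))/(-3224) = 0*(-1/3224) = 0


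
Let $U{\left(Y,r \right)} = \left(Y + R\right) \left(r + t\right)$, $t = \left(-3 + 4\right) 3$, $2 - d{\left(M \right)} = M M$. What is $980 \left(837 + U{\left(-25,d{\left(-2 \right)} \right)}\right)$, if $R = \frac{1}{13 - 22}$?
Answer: $\frac{7160860}{9} \approx 7.9565 \cdot 10^{5}$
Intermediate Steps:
$d{\left(M \right)} = 2 - M^{2}$ ($d{\left(M \right)} = 2 - M M = 2 - M^{2}$)
$R = - \frac{1}{9}$ ($R = \frac{1}{-9} = - \frac{1}{9} \approx -0.11111$)
$t = 3$ ($t = 1 \cdot 3 = 3$)
$U{\left(Y,r \right)} = \left(3 + r\right) \left(- \frac{1}{9} + Y\right)$ ($U{\left(Y,r \right)} = \left(Y - \frac{1}{9}\right) \left(r + 3\right) = \left(- \frac{1}{9} + Y\right) \left(3 + r\right) = \left(3 + r\right) \left(- \frac{1}{9} + Y\right)$)
$980 \left(837 + U{\left(-25,d{\left(-2 \right)} \right)}\right) = 980 \left(837 - \left(\frac{226}{3} + \frac{226 \left(2 - \left(-2\right)^{2}\right)}{9}\right)\right) = 980 \left(837 - \left(\frac{226}{3} + \frac{226 \left(2 - 4\right)}{9}\right)\right) = 980 \left(837 - \frac{226}{9}\right) = 980 \cdot \frac{7307}{9} = \frac{7160860}{9}$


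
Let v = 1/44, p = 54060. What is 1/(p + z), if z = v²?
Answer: 1936/104660161 ≈ 1.8498e-5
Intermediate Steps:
v = 1/44 ≈ 0.022727
z = 1/1936 (z = (1/44)² = 1/1936 ≈ 0.00051653)
1/(p + z) = 1/(54060 + 1/1936) = 1/(104660161/1936) = 1936/104660161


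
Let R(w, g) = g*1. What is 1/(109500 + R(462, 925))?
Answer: 1/110425 ≈ 9.0559e-6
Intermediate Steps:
R(w, g) = g
1/(109500 + R(462, 925)) = 1/(109500 + 925) = 1/110425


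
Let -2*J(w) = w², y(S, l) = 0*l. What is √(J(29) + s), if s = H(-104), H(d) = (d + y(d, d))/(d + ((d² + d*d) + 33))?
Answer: I*√781931614098/43122 ≈ 20.506*I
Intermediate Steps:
y(S, l) = 0
H(d) = d/(33 + d + 2*d²) (H(d) = (d + 0)/(d + ((d² + d*d) + 33)) = d/(d + ((d² + d²) + 33)) = d/(d + (2*d² + 33)) = d/(d + (33 + 2*d²)) = d/(33 + d + 2*d²))
s = -104/21561 (s = -104/(33 - 104 + 2*(-104)²) = -104/(33 - 104 + 2*10816) = -104/(33 - 104 + 21632) = -104/21561 ≈ -0.0048235)
J(w) = -w²/2
√(J(29) + s) = √(-½*29² - 104/21561) = √(-½*841 - 104/21561) = √(-841/2 - 104/21561) = √(-18133009/43122) = I*√781931614098/43122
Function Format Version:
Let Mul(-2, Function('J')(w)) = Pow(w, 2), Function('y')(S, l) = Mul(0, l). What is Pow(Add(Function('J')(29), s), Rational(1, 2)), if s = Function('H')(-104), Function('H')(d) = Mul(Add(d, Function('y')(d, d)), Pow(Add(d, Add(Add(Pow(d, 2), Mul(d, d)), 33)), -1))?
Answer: Mul(Rational(1, 43122), I, Pow(781931614098, Rational(1, 2))) ≈ Mul(20.506, I)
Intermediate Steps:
Function('y')(S, l) = 0
Function('H')(d) = Mul(d, Pow(Add(33, d, Mul(2, Pow(d, 2))), -1)) (Function('H')(d) = Mul(Add(d, 0), Pow(Add(d, Add(Add(Pow(d, 2), Mul(d, d)), 33)), -1)) = Mul(d, Pow(Add(d, Add(Add(Pow(d, 2), Pow(d, 2)), 33)), -1)) = Mul(d, Pow(Add(d, Add(Mul(2, Pow(d, 2)), 33)), -1)) = Mul(d, Pow(Add(d, Add(33, Mul(2, Pow(d, 2)))), -1)) = Mul(d, Pow(Add(33, d, Mul(2, Pow(d, 2))), -1)))
s = Rational(-104, 21561) (s = Mul(-104, Pow(Add(33, -104, Mul(2, Pow(-104, 2))), -1)) = Mul(-104, Pow(Add(33, -104, Mul(2, 10816)), -1)) = Mul(-104, Pow(Add(33, -104, 21632), -1)) = Mul(-104, Pow(21561, -1)) = Mul(-104, Rational(1, 21561)) = Rational(-104, 21561) ≈ -0.0048235)
Function('J')(w) = Mul(Rational(-1, 2), Pow(w, 2))
Pow(Add(Function('J')(29), s), Rational(1, 2)) = Pow(Add(Mul(Rational(-1, 2), Pow(29, 2)), Rational(-104, 21561)), Rational(1, 2)) = Pow(Add(Mul(Rational(-1, 2), 841), Rational(-104, 21561)), Rational(1, 2)) = Pow(Add(Rational(-841, 2), Rational(-104, 21561)), Rational(1, 2)) = Pow(Rational(-18133009, 43122), Rational(1, 2)) = Mul(Rational(1, 43122), I, Pow(781931614098, Rational(1, 2)))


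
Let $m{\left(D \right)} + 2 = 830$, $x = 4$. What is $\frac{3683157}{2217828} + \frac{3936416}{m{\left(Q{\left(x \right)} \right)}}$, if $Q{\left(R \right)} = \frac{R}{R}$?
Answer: $\frac{727778606537}{153030132} \approx 4755.8$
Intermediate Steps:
$Q{\left(R \right)} = 1$
$m{\left(D \right)} = 828$ ($m{\left(D \right)} = -2 + 830 = 828$)
$\frac{3683157}{2217828} + \frac{3936416}{m{\left(Q{\left(x \right)} \right)}} = \frac{3683157}{2217828} + \frac{3936416}{828} = 3683157 \cdot \frac{1}{2217828} + 3936416 \cdot \frac{1}{828} = \frac{1227719}{739276} + \frac{984104}{207} = \frac{727778606537}{153030132}$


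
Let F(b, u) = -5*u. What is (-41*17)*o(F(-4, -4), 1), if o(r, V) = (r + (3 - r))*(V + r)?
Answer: -43911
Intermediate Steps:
o(r, V) = 3*V + 3*r (o(r, V) = 3*(V + r) = 3*V + 3*r)
(-41*17)*o(F(-4, -4), 1) = (-41*17)*(3*1 + 3*(-5*(-4))) = -697*(3 + 3*20) = -697*(3 + 60) = -697*63 = -43911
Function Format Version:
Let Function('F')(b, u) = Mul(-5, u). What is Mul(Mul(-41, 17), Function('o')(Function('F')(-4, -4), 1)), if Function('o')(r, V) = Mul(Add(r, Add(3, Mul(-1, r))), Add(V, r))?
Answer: -43911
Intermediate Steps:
Function('o')(r, V) = Add(Mul(3, V), Mul(3, r)) (Function('o')(r, V) = Mul(3, Add(V, r)) = Add(Mul(3, V), Mul(3, r)))
Mul(Mul(-41, 17), Function('o')(Function('F')(-4, -4), 1)) = Mul(Mul(-41, 17), Add(Mul(3, 1), Mul(3, Mul(-5, -4)))) = Mul(-697, Add(3, Mul(3, 20))) = Mul(-697, Add(3, 60)) = Mul(-697, 63) = -43911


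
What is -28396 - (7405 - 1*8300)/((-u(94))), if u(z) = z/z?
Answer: -29291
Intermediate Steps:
u(z) = 1
-28396 - (7405 - 1*8300)/((-u(94))) = -28396 - (7405 - 1*8300)/((-1*1)) = -28396 - (7405 - 8300)/(-1) = -28396 - (-895)*(-1) = -28396 - 1*895 = -28396 - 895 = -29291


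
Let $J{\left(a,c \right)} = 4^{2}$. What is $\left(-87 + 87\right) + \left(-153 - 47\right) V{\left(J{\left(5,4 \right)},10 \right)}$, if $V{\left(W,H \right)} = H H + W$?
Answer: $-23200$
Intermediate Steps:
$J{\left(a,c \right)} = 16$
$V{\left(W,H \right)} = W + H^{2}$ ($V{\left(W,H \right)} = H^{2} + W = W + H^{2}$)
$\left(-87 + 87\right) + \left(-153 - 47\right) V{\left(J{\left(5,4 \right)},10 \right)} = \left(-87 + 87\right) + \left(-153 - 47\right) \left(16 + 10^{2}\right) = 0 - 200 \left(16 + 100\right) = 0 - 23200 = -23200$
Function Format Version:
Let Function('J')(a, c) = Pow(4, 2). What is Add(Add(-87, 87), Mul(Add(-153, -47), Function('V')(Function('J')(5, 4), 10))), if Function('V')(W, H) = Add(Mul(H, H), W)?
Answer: -23200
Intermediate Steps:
Function('J')(a, c) = 16
Function('V')(W, H) = Add(W, Pow(H, 2)) (Function('V')(W, H) = Add(Pow(H, 2), W) = Add(W, Pow(H, 2)))
Add(Add(-87, 87), Mul(Add(-153, -47), Function('V')(Function('J')(5, 4), 10))) = Add(Add(-87, 87), Mul(Add(-153, -47), Add(16, Pow(10, 2)))) = Add(0, Mul(-200, Add(16, 100))) = Add(0, Mul(-200, 116)) = Add(0, -23200) = -23200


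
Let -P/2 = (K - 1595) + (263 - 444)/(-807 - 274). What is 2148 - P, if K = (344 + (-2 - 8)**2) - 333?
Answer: -886058/1081 ≈ -819.67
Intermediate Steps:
K = 111 (K = (344 + (-10)**2) - 333 = (344 + 100) - 333 = 444 - 333 = 111)
P = 3208046/1081 (P = -2*((111 - 1595) + (263 - 444)/(-807 - 274)) = -2*(-1484 - 181/(-1081)) = -2*(-1484 - 181*(-1/1081)) = -2*(-1484 + 181/1081) = -2*(-1604023/1081) = 3208046/1081 ≈ 2967.7)
2148 - P = 2148 - 1*3208046/1081 = 2148 - 3208046/1081 = -886058/1081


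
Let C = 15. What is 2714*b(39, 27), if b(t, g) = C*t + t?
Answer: 1693536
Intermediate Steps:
b(t, g) = 16*t (b(t, g) = 15*t + t = 16*t)
2714*b(39, 27) = 2714*(16*39) = 2714*624 = 1693536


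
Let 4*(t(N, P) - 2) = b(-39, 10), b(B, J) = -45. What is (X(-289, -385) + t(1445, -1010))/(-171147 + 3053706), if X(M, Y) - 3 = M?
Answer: -1181/11530236 ≈ -0.00010243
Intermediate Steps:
X(M, Y) = 3 + M
t(N, P) = -37/4 (t(N, P) = 2 + (¼)*(-45) = 2 - 45/4 = -37/4)
(X(-289, -385) + t(1445, -1010))/(-171147 + 3053706) = ((3 - 289) - 37/4)/(-171147 + 3053706) = (-286 - 37/4)/2882559 = -1181/4*1/2882559 = -1181/11530236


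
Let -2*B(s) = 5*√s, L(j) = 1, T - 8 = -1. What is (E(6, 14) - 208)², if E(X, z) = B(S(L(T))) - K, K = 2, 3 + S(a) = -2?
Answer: 176275/4 + 1050*I*√5 ≈ 44069.0 + 2347.9*I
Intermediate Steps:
T = 7 (T = 8 - 1 = 7)
S(a) = -5 (S(a) = -3 - 2 = -5)
B(s) = -5*√s/2
E(X, z) = -2 - 5*I*√5/2 (E(X, z) = -5*I*√5/2 - 1*2 = -5*I*√5/2 - 2 = -2 - 5*I*√5/2)
(E(6, 14) - 208)² = ((-2 - 5*I*√5/2) - 208)² = (-210 - 5*I*√5/2)²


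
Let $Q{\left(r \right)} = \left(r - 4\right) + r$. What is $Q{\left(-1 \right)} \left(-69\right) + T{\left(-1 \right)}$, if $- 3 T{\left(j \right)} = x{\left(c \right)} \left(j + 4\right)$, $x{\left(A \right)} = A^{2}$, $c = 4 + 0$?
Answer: $398$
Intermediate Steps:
$c = 4$
$Q{\left(r \right)} = -4 + 2 r$ ($Q{\left(r \right)} = \left(-4 + r\right) + r = -4 + 2 r$)
$T{\left(j \right)} = - \frac{64}{3} - \frac{16 j}{3}$ ($T{\left(j \right)} = - \frac{4^{2} \left(j + 4\right)}{3} = - \frac{16 \left(4 + j\right)}{3} = - \frac{64 + 16 j}{3} = - \frac{64}{3} - \frac{16 j}{3}$)
$Q{\left(-1 \right)} \left(-69\right) + T{\left(-1 \right)} = \left(-4 + 2 \left(-1\right)\right) \left(-69\right) - 16 = \left(-4 - 2\right) \left(-69\right) + \left(- \frac{64}{3} + \frac{16}{3}\right) = \left(-6\right) \left(-69\right) - 16 = 414 - 16 = 398$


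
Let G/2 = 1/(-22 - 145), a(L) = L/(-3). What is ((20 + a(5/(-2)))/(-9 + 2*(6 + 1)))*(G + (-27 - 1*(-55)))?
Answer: 19475/167 ≈ 116.62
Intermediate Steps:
a(L) = -L/3 (a(L) = L*(-⅓) = -L/3)
G = -2/167 (G = 2/(-22 - 145) = 2/(-167) = 2*(-1/167) = -2/167 ≈ -0.011976)
((20 + a(5/(-2)))/(-9 + 2*(6 + 1)))*(G + (-27 - 1*(-55))) = ((20 - 5/(3*(-2)))/(-9 + 2*(6 + 1)))*(-2/167 + (-27 - 1*(-55))) = ((20 - 5*(-1)/(3*2))/(-9 + 2*7))*(-2/167 + (-27 + 55)) = ((20 - ⅓*(-5/2))/(-9 + 14))*(-2/167 + 28) = ((20 + ⅚)/5)*(4674/167) = ((125/6)*(⅕))*(4674/167) = (25/6)*(4674/167) = 19475/167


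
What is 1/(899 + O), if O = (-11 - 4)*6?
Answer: 1/809 ≈ 0.0012361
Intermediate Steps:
O = -90 (O = -15*6 = -90)
1/(899 + O) = 1/(899 - 90) = 1/809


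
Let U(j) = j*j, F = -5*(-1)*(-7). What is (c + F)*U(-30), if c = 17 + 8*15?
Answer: 91800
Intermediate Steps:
c = 137 (c = 17 + 120 = 137)
F = -35 (F = 5*(-7) = -35)
U(j) = j²
(c + F)*U(-30) = (137 - 35)*(-30)² = 102*900 = 91800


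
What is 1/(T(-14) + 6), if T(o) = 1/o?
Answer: 14/83 ≈ 0.16867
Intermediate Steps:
1/(T(-14) + 6) = 1/(1/(-14) + 6) = 1/(-1/14 + 6) = 1/(83/14) = 14/83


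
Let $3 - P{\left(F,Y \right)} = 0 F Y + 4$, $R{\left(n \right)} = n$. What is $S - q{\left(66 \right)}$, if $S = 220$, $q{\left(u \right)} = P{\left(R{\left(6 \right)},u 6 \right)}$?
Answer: $221$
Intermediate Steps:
$P{\left(F,Y \right)} = -1$ ($P{\left(F,Y \right)} = 3 - \left(0 F Y + 4\right) = 3 - \left(0 Y + 4\right) = 3 - \left(0 + 4\right) = 3 - 4 = -1$)
$q{\left(u \right)} = -1$
$S - q{\left(66 \right)} = 220 - -1 = 220 + 1 = 221$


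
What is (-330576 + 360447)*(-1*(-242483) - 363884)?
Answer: -3626369271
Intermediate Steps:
(-330576 + 360447)*(-1*(-242483) - 363884) = 29871*(242483 - 363884) = 29871*(-121401) = -3626369271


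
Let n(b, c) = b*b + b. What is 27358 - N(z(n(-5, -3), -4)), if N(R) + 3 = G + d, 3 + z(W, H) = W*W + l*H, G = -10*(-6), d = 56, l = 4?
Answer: 27245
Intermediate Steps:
G = 60
n(b, c) = b + b² (n(b, c) = b² + b = b + b²)
z(W, H) = -3 + W² + 4*H (z(W, H) = -3 + (W*W + 4*H) = -3 + (W² + 4*H) = -3 + W² + 4*H)
N(R) = 113 (N(R) = -3 + (60 + 56) = -3 + 116 = 113)
27358 - N(z(n(-5, -3), -4)) = 27358 - 1*113 = 27358 - 113 = 27245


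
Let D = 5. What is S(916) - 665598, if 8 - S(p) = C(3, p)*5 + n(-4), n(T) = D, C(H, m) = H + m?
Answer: -670190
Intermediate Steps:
n(T) = 5
S(p) = -12 - 5*p (S(p) = 8 - ((3 + p)*5 + 5) = 8 - ((15 + 5*p) + 5) = 8 - (20 + 5*p) = 8 + (-20 - 5*p) = -12 - 5*p)
S(916) - 665598 = (-12 - 5*916) - 665598 = (-12 - 4580) - 665598 = -4592 - 665598 = -670190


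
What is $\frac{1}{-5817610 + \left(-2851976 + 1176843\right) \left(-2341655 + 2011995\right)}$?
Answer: $\frac{1}{552218527170} \approx 1.8109 \cdot 10^{-12}$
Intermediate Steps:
$\frac{1}{-5817610 + \left(-2851976 + 1176843\right) \left(-2341655 + 2011995\right)} = \frac{1}{-5817610 - -552224344780} = \frac{1}{-5817610 + 552224344780} = \frac{1}{552218527170}$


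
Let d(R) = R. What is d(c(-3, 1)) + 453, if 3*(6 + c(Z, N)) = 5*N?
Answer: 1346/3 ≈ 448.67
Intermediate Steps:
c(Z, N) = -6 + 5*N/3 (c(Z, N) = -6 + (5*N)/3 = -6 + 5*N/3)
d(c(-3, 1)) + 453 = (-6 + (5/3)*1) + 453 = (-6 + 5/3) + 453 = -13/3 + 453 = 1346/3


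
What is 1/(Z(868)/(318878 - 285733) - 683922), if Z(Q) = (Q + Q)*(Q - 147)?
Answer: -4735/3238191862 ≈ -1.4622e-6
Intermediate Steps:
Z(Q) = 2*Q*(-147 + Q) (Z(Q) = (2*Q)*(-147 + Q) = 2*Q*(-147 + Q))
1/(Z(868)/(318878 - 285733) - 683922) = 1/((2*868*(-147 + 868))/(318878 - 285733) - 683922) = 1/((2*868*721)/33145 - 683922) = 1/(1251656*(1/33145) - 683922) = 1/(178808/4735 - 683922) = 1/(-3238191862/4735) = -4735/3238191862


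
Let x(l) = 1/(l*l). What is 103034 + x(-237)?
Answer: 5787316747/56169 ≈ 1.0303e+5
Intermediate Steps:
x(l) = l⁻² (x(l) = 1/(l²) = l⁻²)
103034 + x(-237) = 103034 + (-237)⁻² = 103034 + 1/56169 = 5787316747/56169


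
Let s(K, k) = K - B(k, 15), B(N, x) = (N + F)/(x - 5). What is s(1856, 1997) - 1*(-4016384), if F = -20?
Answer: 40180423/10 ≈ 4.0180e+6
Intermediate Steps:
B(N, x) = (-20 + N)/(-5 + x) (B(N, x) = (N - 20)/(x - 5) = (-20 + N)/(-5 + x))
s(K, k) = 2 + K - k/10 (s(K, k) = K - (-20 + k)/(-5 + 15) = K - (-20 + k)/10 = K - (-2 + k/10) = K + (2 - k/10) = 2 + K - k/10)
s(1856, 1997) - 1*(-4016384) = (2 + 1856 - ⅒*1997) - 1*(-4016384) = (2 + 1856 - 1997/10) + 4016384 = 16583/10 + 4016384 = 40180423/10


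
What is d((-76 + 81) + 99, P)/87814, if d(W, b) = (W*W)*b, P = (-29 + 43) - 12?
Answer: 10816/43907 ≈ 0.24634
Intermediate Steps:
P = 2 (P = 14 - 12 = 2)
d(W, b) = b*W**2 (d(W, b) = W**2*b = b*W**2)
d((-76 + 81) + 99, P)/87814 = (2*((-76 + 81) + 99)**2)/87814 = (2*(5 + 99)**2)*(1/87814) = (2*104**2)*(1/87814) = (2*10816)*(1/87814) = 21632*(1/87814) = 10816/43907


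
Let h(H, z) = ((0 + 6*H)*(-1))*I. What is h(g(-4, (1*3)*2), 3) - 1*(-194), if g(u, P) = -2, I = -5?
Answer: 134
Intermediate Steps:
h(H, z) = 30*H (h(H, z) = ((0 + 6*H)*(-1))*(-5) = ((6*H)*(-1))*(-5) = -6*H*(-5) = 30*H)
h(g(-4, (1*3)*2), 3) - 1*(-194) = 30*(-2) - 1*(-194) = -60 + 194 = 134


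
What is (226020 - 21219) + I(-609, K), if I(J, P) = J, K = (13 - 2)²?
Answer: 204192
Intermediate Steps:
K = 121 (K = 11² = 121)
(226020 - 21219) + I(-609, K) = (226020 - 21219) - 609 = 204801 - 609 = 204192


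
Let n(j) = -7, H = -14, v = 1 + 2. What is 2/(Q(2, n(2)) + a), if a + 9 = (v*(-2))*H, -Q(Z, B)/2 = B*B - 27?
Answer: 2/31 ≈ 0.064516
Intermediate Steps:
v = 3
Q(Z, B) = 54 - 2*B² (Q(Z, B) = -2*(B*B - 27) = -2*(B² - 27) = -2*(-27 + B²) = 54 - 2*B²)
a = 75 (a = -9 + (3*(-2))*(-14) = -9 - 6*(-14) = -9 + 84 = 75)
2/(Q(2, n(2)) + a) = 2/((54 - 2*(-7)²) + 75) = 2/((54 - 2*49) + 75) = 2/((54 - 98) + 75) = 2/(-44 + 75) = 2/31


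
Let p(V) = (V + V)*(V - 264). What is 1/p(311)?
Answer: 1/29234 ≈ 3.4207e-5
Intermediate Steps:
p(V) = 2*V*(-264 + V) (p(V) = (2*V)*(-264 + V) = 2*V*(-264 + V))
1/p(311) = 1/(2*311*(-264 + 311)) = 1/(2*311*47) = 1/29234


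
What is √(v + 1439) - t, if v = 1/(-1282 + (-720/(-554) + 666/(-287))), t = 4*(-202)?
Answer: 808 + √935688694392257530/25499720 ≈ 845.93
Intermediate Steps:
t = -808
v = -79499/101998880 (v = 1/(-1282 + (-720*(-1/554) + 666*(-1/287))) = 1/(-1282 + (360/277 - 666/287)) = 1/(-1282 - 81162/79499) = 1/(-101998880/79499) = -79499/101998880 ≈ -0.00077941)
√(v + 1439) - t = √(-79499/101998880 + 1439) - 1*(-808) = √(146776308821/101998880) + 808 = √935688694392257530/25499720 + 808 = 808 + √935688694392257530/25499720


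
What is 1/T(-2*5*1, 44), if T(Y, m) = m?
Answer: 1/44 ≈ 0.022727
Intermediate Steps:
1/T(-2*5*1, 44) = 1/44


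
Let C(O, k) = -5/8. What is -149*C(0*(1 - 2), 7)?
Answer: 745/8 ≈ 93.125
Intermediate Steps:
C(O, k) = -5/8 (C(O, k) = -5*1/8 = -5/8)
-149*C(0*(1 - 2), 7) = -149*(-5/8) = 745/8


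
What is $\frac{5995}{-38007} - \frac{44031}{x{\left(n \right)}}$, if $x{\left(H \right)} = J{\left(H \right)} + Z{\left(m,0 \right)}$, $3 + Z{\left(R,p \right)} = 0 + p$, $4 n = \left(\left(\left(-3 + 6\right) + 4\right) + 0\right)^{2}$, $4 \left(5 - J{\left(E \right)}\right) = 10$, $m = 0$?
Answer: $\frac{3346966439}{38007} \approx 88062.0$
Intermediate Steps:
$J{\left(E \right)} = \frac{5}{2}$ ($J{\left(E \right)} = 5 - \frac{5}{2} = \frac{5}{2}$)
$n = \frac{49}{4}$ ($n = \frac{\left(\left(\left(-3 + 6\right) + 4\right) + 0\right)^{2}}{4} = \frac{\left(\left(3 + 4\right) + 0\right)^{2}}{4} = \frac{\left(7 + 0\right)^{2}}{4} = \frac{7^{2}}{4} = \frac{1}{4} \cdot 49 = \frac{49}{4} \approx 12.25$)
$Z{\left(R,p \right)} = -3 + p$ ($Z{\left(R,p \right)} = -3 + \left(0 + p\right) = -3 + p$)
$x{\left(H \right)} = - \frac{1}{2}$ ($x{\left(H \right)} = \frac{5}{2} + \left(-3 + 0\right) = \frac{5}{2} - 3 = - \frac{1}{2}$)
$\frac{5995}{-38007} - \frac{44031}{x{\left(n \right)}} = \frac{5995}{-38007} - \frac{44031}{- \frac{1}{2}} = 5995 \left(- \frac{1}{38007}\right) - -88062 = - \frac{5995}{38007} + 88062 = \frac{3346966439}{38007}$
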